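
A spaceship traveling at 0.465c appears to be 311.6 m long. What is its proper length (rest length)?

Contracted length L = 311.6 m
γ = 1/√(1 - 0.465²) = 1.1295
L₀ = γL = 1.1295 × 311.6 = 352.0 m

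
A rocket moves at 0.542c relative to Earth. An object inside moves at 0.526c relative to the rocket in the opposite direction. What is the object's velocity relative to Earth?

Object's velocity in rocket frame is u' = -0.526c
u = (u' + v)/(1 + u'v/c²) = (v - 0.526)/(1 - 0.526·v/c²)
Numerator: 0.542 - 0.526 = 0.016
Denominator: 1 - 0.285092 = 0.714908
u = 0.016/0.714908 = 0.02238c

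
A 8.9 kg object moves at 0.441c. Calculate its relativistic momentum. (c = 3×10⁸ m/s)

γ = 1/√(1 - 0.441²) = 1.114
v = 0.441 × 3×10⁸ = 1.323×10⁸ m/s
p = γmv = 1.114 × 8.9 × 1.323×10⁸ = 1.312×10⁹ kg·m/s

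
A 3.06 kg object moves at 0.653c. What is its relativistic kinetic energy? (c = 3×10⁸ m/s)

γ = 1/√(1 - 0.653²) = 1.32038
γ - 1 = 0.32038
KE = (γ-1)mc² = 0.32038 × 3.06 × (3×10⁸)² = 8.823×10¹⁶ J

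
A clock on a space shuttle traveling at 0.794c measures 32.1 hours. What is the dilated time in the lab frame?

Proper time Δt₀ = 32.1 hours
γ = 1/√(1 - 0.794²) = 1.645
Δt = γΔt₀ = 1.645 × 32.1 = 52.80 hours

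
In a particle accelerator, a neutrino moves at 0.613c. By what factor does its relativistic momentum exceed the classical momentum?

p_rel = γmv, p_class = mv
Ratio = γ = 1/√(1 - 0.613²)
= 1/√(0.624231) = 1.266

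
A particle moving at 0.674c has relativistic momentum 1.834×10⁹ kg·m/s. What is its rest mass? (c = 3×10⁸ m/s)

γ = 1/√(1 - 0.674²) = 1.3537
v = 0.674 × 3×10⁸ = 2.022×10⁸ m/s
m = p/(γv) = 1.834×10⁹/(1.3537 × 2.022×10⁸) = 6.700 kg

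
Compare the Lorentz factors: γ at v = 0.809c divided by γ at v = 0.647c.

γ₁ = 1/√(1 - 0.809²) = 1.701
γ₂ = 1/√(1 - 0.647²) = 1.311
γ₁/γ₂ = 1.701/1.311 = 1.297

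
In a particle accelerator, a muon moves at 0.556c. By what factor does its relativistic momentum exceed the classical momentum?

p_rel = γmv, p_class = mv
Ratio = γ = 1/√(1 - 0.556²)
= 1/√(0.690864) = 1.203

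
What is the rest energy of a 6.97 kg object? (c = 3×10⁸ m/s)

c² = (3×10⁸)² = 9.000×10¹⁶ m²/s²
E₀ = mc² = 6.97 × 9.000×10¹⁶ = 6.273×10¹⁷ J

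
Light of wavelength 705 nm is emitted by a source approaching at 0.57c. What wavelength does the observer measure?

β = 0.57
Wavelength Doppler factor = √(0.43/1.57) = √(0.273885) = 0.52334
λ_obs = 705 × 0.52334 = 369.0 nm (blueshift)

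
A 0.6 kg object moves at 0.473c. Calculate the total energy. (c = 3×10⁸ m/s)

γ = 1/√(1 - 0.473²) = 1.135
mc² = 0.6 × (3×10⁸)² = 5.400×10¹⁶ J
E = γmc² = 1.135 × 5.400×10¹⁶ = 6.129×10¹⁶ J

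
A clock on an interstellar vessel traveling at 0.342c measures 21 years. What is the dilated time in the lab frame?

Proper time Δt₀ = 21 years
γ = 1/√(1 - 0.342²) = 1.0642
Δt = γΔt₀ = 1.0642 × 21 = 22.35 years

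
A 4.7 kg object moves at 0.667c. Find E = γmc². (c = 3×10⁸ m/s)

γ = 1/√(1 - 0.667²) = 1.342
mc² = 4.7 × (3×10⁸)² = 4.230×10¹⁷ J
E = γmc² = 1.342 × 4.230×10¹⁷ = 5.677×10¹⁷ J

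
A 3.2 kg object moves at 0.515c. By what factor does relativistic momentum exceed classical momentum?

p_rel = γmv, p_class = mv
Ratio = γ = 1/√(1 - 0.515²) = 1.167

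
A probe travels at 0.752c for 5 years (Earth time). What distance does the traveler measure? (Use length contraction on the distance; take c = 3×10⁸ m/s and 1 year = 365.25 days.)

Earth distance: d = v × t = 0.752c × 5 yr = 3.5597×10¹⁶ m
γ = 1.5171
d' = d/γ = 3.5597×10¹⁶/1.5171 = 2.346×10¹⁶ m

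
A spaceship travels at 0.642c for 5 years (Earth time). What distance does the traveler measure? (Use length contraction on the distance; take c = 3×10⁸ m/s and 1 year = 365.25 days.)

Earth distance: d = v × t = 0.642c × 5 yr = 3.0390×10¹⁶ m
γ = 1.3043
d' = d/γ = 3.0390×10¹⁶/1.3043 = 2.330×10¹⁶ m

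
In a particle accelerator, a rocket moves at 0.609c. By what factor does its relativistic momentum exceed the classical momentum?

p_rel = γmv, p_class = mv
Ratio = γ = 1/√(1 - 0.609²)
= 1/√(0.629119) = 1.261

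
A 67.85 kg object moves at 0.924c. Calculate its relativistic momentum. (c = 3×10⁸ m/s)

γ = 1/√(1 - 0.924²) = 2.61511
v = 0.924 × 3×10⁸ = 2.772×10⁸ m/s
p = γmv = 2.61511 × 67.85 × 2.772×10⁸ = 4.919×10¹⁰ kg·m/s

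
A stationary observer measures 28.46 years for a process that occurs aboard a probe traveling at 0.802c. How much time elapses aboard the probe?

Dilated time Δt = 28.46 years
γ = 1/√(1 - 0.802²) = 1.674
Δt₀ = Δt/γ = 28.46/1.674 = 17.00 years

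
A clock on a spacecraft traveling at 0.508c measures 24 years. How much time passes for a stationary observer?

Proper time Δt₀ = 24 years
γ = 1/√(1 - 0.508²) = 1.161
Δt = γΔt₀ = 1.161 × 24 = 27.86 years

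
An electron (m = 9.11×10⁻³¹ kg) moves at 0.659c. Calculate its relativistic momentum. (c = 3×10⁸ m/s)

γ = 1/√(1 - 0.659²) = 1.330
v = 0.659 × 3×10⁸ = 1.977×10⁸ m/s
p = γmv = 1.330 × 9.11×10⁻³¹ × 1.977×10⁸ = 2.395×10⁻²² kg·m/s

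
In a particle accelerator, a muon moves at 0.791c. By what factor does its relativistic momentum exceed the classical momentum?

p_rel = γmv, p_class = mv
Ratio = γ = 1/√(1 - 0.791²)
= 1/√(0.374319) = 1.634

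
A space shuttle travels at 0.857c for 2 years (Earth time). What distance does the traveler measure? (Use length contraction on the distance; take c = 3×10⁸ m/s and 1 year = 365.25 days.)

Earth distance: d = v × t = 0.857c × 2 yr = 1.623×10¹⁶ m
γ = 1.941
d' = d/γ = 1.623×10¹⁶/1.941 = 8.362×10¹⁵ m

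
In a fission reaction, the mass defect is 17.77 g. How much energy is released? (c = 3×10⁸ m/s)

Convert mass defect: Δm = 17.77 g = 0.01777 kg
E = Δm·c² = 0.01777 × (3×10⁸)²
= 0.01777 × 9×10¹⁶ = 1.599×10¹⁵ J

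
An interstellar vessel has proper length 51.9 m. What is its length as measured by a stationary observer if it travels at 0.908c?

Proper length L₀ = 51.9 m
γ = 1/√(1 - 0.908²) = 2.387
L = L₀/γ = 51.9/2.387 = 21.74 m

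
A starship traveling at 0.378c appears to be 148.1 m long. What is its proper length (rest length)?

Contracted length L = 148.1 m
γ = 1/√(1 - 0.378²) = 1.0801
L₀ = γL = 1.0801 × 148.1 = 160.0 m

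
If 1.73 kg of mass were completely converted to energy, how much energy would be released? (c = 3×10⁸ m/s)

Using E = mc²:
c² = (3×10⁸)² = 9×10¹⁶ m²/s²
E = 1.73 × 9×10¹⁶ = 1.557×10¹⁷ J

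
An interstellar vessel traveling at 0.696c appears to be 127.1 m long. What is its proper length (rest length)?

Contracted length L = 127.1 m
γ = 1/√(1 - 0.696²) = 1.3927
L₀ = γL = 1.3927 × 127.1 = 177.0 m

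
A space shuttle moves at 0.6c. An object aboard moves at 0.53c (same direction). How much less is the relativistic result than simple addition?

Classical: u' + v = 0.53 + 0.6 = 1.13c
Relativistic: u = (0.53 + 0.6)/(1 + 0.318) = 1.13/1.318 = 0.8574c
Difference: 1.13 - 0.8574 = 0.2726c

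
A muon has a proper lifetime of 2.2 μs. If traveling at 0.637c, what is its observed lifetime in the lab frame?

Proper lifetime τ₀ = 2.2 μs
γ = 1/√(1 - 0.637²) = 1.2972
τ = γτ₀ = 1.2972 × 2.2 μs = 2.854 μs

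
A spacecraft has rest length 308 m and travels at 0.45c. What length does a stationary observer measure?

Proper length L₀ = 308 m
γ = 1/√(1 - 0.45²) = 1.11979
L = L₀/γ = 308/1.11979 = 275.1 m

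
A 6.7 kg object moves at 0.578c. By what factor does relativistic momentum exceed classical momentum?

p_rel = γmv, p_class = mv
Ratio = γ = 1/√(1 - 0.578²) = 1.225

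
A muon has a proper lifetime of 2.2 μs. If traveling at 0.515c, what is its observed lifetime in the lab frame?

Proper lifetime τ₀ = 2.2 μs
γ = 1/√(1 - 0.515²) = 1.167
τ = γτ₀ = 1.167 × 2.2 μs = 2.567 μs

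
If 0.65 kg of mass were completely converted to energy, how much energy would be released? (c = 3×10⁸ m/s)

Using E = mc²:
c² = (3×10⁸)² = 9×10¹⁶ m²/s²
E = 0.65 × 9×10¹⁶ = 5.850×10¹⁶ J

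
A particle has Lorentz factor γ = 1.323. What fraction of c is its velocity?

From γ = 1/√(1 - v²/c²):
1/γ² = 1/1.323² = 0.57132
v²/c² = 1 - 0.57132 = 0.42868
v/c = √(0.42868) = 0.6547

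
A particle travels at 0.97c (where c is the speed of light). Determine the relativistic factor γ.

v/c = 0.97, so (v/c)² = 0.9409
1 - (v/c)² = 0.0591
γ = 1/√(0.0591) = 4.113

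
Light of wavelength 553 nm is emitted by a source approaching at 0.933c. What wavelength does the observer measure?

β = 0.933
Wavelength Doppler factor = √(0.067/1.933) = √(0.03466) = 0.1862
λ_obs = 553 × 0.1862 = 103.0 nm (blueshift)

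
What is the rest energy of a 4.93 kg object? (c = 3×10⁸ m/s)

c² = (3×10⁸)² = 9.000×10¹⁶ m²/s²
E₀ = mc² = 4.93 × 9.000×10¹⁶ = 4.437×10¹⁷ J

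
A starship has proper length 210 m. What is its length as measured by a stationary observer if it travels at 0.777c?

Proper length L₀ = 210 m
γ = 1/√(1 - 0.777²) = 1.589
L = L₀/γ = 210/1.589 = 132.2 m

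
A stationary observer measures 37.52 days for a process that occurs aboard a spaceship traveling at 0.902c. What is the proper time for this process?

Dilated time Δt = 37.52 days
γ = 1/√(1 - 0.902²) = 2.316
Δt₀ = Δt/γ = 37.52/2.316 = 16.20 days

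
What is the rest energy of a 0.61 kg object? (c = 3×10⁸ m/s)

c² = (3×10⁸)² = 9.000×10¹⁶ m²/s²
E₀ = mc² = 0.61 × 9.000×10¹⁶ = 5.490×10¹⁶ J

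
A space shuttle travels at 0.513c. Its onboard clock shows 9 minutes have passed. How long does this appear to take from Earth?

Proper time Δt₀ = 9 minutes
γ = 1/√(1 - 0.513²) = 1.16497
Δt = γΔt₀ = 1.16497 × 9 = 10.48 minutes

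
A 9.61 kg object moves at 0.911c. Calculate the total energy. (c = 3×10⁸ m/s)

γ = 1/√(1 - 0.911²) = 2.425
mc² = 9.61 × (3×10⁸)² = 8.649×10¹⁷ J
E = γmc² = 2.425 × 8.649×10¹⁷ = 2.097×10¹⁸ J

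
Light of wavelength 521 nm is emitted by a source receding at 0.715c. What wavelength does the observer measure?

β = 0.715
Wavelength Doppler factor = √(1.715/0.285) = √(6.018) = 2.453
λ_obs = 521 × 2.453 = 1278 nm (redshift)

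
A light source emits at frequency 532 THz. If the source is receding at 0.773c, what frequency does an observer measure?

β = v/c = 0.773
(1-β)/(1+β) = 0.227/1.773 = 0.128032
Doppler factor = √(0.128032) = 0.35782
f_obs = 532 × 0.35782 = 190.4 THz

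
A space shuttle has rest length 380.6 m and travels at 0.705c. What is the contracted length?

Proper length L₀ = 380.6 m
γ = 1/√(1 - 0.705²) = 1.410
L = L₀/γ = 380.6/1.410 = 269.9 m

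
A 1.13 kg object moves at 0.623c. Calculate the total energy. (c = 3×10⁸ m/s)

γ = 1/√(1 - 0.623²) = 1.278
mc² = 1.13 × (3×10⁸)² = 1.017×10¹⁷ J
E = γmc² = 1.278 × 1.017×10¹⁷ = 1.300×10¹⁷ J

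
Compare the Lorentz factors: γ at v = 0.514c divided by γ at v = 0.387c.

γ₁ = 1/√(1 - 0.514²) = 1.166
γ₂ = 1/√(1 - 0.387²) = 1.085
γ₁/γ₂ = 1.166/1.085 = 1.075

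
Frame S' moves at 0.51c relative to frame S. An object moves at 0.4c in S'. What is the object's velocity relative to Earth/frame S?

u = (u' + v)/(1 + u'v/c²)
Numerator: 0.4 + 0.51 = 0.91
Denominator: 1 + 0.204 = 1.204
u = 0.91/1.204 = 0.7558c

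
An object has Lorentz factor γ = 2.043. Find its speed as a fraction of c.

From γ = 1/√(1 - v²/c²):
1/γ² = 1/2.043² = 0.2396
v²/c² = 1 - 0.2396 = 0.7604
v/c = √(0.7604) = 0.8720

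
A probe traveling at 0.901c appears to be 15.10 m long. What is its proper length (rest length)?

Contracted length L = 15.10 m
γ = 1/√(1 - 0.901²) = 2.305
L₀ = γL = 2.305 × 15.10 = 34.81 m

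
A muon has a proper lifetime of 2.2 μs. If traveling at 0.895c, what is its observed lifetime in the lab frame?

Proper lifetime τ₀ = 2.2 μs
γ = 1/√(1 - 0.895²) = 2.242
τ = γτ₀ = 2.242 × 2.2 μs = 4.932 μs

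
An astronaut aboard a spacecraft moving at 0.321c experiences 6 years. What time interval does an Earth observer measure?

Proper time Δt₀ = 6 years
γ = 1/√(1 - 0.321²) = 1.0559
Δt = γΔt₀ = 1.0559 × 6 = 6.335 years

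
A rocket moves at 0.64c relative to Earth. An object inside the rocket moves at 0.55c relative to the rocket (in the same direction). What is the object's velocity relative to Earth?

u = (u' + v)/(1 + u'v/c²)
Numerator: 0.55 + 0.64 = 1.19
Denominator: 1 + 0.352 = 1.352
u = 1.19/1.352 = 0.8802c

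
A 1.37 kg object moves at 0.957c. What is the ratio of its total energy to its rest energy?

E = γmc², E₀ = mc²
E/E₀ = γ = 1/√(1 - 0.957²) = 3.447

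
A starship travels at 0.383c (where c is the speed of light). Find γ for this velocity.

v/c = 0.383, so (v/c)² = 0.146689
1 - (v/c)² = 0.853311
γ = 1/√(0.853311) = 1.083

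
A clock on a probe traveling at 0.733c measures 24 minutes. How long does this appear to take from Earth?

Proper time Δt₀ = 24 minutes
γ = 1/√(1 - 0.733²) = 1.470
Δt = γΔt₀ = 1.470 × 24 = 35.28 minutes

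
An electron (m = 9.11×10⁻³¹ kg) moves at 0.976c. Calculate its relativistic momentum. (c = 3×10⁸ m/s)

γ = 1/√(1 - 0.976²) = 4.592
v = 0.976 × 3×10⁸ = 2.928×10⁸ m/s
p = γmv = 4.592 × 9.11×10⁻³¹ × 2.928×10⁸ = 1.225×10⁻²¹ kg·m/s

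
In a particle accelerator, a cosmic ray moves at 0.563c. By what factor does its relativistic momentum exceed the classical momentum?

p_rel = γmv, p_class = mv
Ratio = γ = 1/√(1 - 0.563²)
= 1/√(0.683031) = 1.210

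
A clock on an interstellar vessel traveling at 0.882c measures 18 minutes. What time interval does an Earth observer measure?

Proper time Δt₀ = 18 minutes
γ = 1/√(1 - 0.882²) = 2.122
Δt = γΔt₀ = 2.122 × 18 = 38.20 minutes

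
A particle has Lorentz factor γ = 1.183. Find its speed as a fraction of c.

From γ = 1/√(1 - v²/c²):
1/γ² = 1/1.183² = 0.7145
v²/c² = 1 - 0.7145 = 0.2855
v/c = √(0.2855) = 0.5343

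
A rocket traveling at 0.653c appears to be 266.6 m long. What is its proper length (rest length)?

Contracted length L = 266.6 m
γ = 1/√(1 - 0.653²) = 1.3204
L₀ = γL = 1.3204 × 266.6 = 352.0 m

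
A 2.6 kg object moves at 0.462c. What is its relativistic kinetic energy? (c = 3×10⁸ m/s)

γ = 1/√(1 - 0.462²) = 1.12755
γ - 1 = 0.12755
KE = (γ-1)mc² = 0.12755 × 2.6 × (3×10⁸)² = 2.985×10¹⁶ J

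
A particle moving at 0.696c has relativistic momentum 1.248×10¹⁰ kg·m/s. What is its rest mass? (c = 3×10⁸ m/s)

γ = 1/√(1 - 0.696²) = 1.3927
v = 0.696 × 3×10⁸ = 2.088×10⁸ m/s
m = p/(γv) = 1.248×10¹⁰/(1.3927 × 2.088×10⁸) = 42.92 kg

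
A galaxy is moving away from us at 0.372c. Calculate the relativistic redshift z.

β = 0.372
(1+β)/(1-β) = 1.372/0.628 = 2.1847
√(2.1847) = 1.4781
z = 1.4781 - 1 = 0.4781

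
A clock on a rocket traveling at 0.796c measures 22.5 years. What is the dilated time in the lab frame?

Proper time Δt₀ = 22.5 years
γ = 1/√(1 - 0.796²) = 1.652
Δt = γΔt₀ = 1.652 × 22.5 = 37.17 years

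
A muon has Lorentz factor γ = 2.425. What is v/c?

From γ = 1/√(1 - v²/c²):
1/γ² = 1/2.425² = 0.1700
v²/c² = 1 - 0.1700 = 0.8300
v/c = √(0.8300) = 0.9110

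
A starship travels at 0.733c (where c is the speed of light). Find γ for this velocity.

v/c = 0.733, so (v/c)² = 0.537289
1 - (v/c)² = 0.462711
γ = 1/√(0.462711) = 1.470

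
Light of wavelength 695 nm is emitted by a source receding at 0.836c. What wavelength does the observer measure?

β = 0.836
Wavelength Doppler factor = √(1.836/0.164) = √(11.195) = 3.346
λ_obs = 695 × 3.346 = 2325 nm (redshift)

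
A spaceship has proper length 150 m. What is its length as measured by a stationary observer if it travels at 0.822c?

Proper length L₀ = 150 m
γ = 1/√(1 - 0.822²) = 1.756
L = L₀/γ = 150/1.756 = 85.42 m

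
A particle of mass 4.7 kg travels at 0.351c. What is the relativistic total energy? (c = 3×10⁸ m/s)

γ = 1/√(1 - 0.351²) = 1.0679
mc² = 4.7 × (3×10⁸)² = 4.230×10¹⁷ J
E = γmc² = 1.0679 × 4.230×10¹⁷ = 4.517×10¹⁷ J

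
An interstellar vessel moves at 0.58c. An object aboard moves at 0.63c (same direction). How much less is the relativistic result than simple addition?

Classical: u' + v = 0.63 + 0.58 = 1.21c
Relativistic: u = (0.63 + 0.58)/(1 + 0.3654) = 1.21/1.3654 = 0.8862c
Difference: 1.21 - 0.8862 = 0.3238c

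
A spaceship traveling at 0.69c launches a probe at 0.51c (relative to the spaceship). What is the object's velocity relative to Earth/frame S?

u = (u' + v)/(1 + u'v/c²)
Numerator: 0.51 + 0.69 = 1.2
Denominator: 1 + 0.3519 = 1.3519
u = 1.2/1.3519 = 0.8876c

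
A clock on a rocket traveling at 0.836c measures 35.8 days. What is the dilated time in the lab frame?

Proper time Δt₀ = 35.8 days
γ = 1/√(1 - 0.836²) = 1.8224
Δt = γΔt₀ = 1.8224 × 35.8 = 65.24 days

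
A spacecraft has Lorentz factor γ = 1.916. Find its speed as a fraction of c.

From γ = 1/√(1 - v²/c²):
1/γ² = 1/1.916² = 0.2724
v²/c² = 1 - 0.2724 = 0.7276
v/c = √(0.7276) = 0.8530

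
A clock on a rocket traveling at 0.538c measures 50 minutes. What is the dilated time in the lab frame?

Proper time Δt₀ = 50 minutes
γ = 1/√(1 - 0.538²) = 1.1863
Δt = γΔt₀ = 1.1863 × 50 = 59.32 minutes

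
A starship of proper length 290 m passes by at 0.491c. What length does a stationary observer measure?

Proper length L₀ = 290 m
γ = 1/√(1 - 0.491²) = 1.148
L = L₀/γ = 290/1.148 = 252.6 m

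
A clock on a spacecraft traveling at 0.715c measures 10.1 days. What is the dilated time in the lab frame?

Proper time Δt₀ = 10.1 days
γ = 1/√(1 - 0.715²) = 1.4304
Δt = γΔt₀ = 1.4304 × 10.1 = 14.45 days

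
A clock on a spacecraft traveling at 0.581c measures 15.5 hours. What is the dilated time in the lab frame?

Proper time Δt₀ = 15.5 hours
γ = 1/√(1 - 0.581²) = 1.2286
Δt = γΔt₀ = 1.2286 × 15.5 = 19.04 hours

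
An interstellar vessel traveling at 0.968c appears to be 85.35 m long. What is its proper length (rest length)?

Contracted length L = 85.35 m
γ = 1/√(1 - 0.968²) = 3.985
L₀ = γL = 3.985 × 85.35 = 340.1 m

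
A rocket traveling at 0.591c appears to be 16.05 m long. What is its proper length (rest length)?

Contracted length L = 16.05 m
γ = 1/√(1 - 0.591²) = 1.240
L₀ = γL = 1.240 × 16.05 = 19.90 m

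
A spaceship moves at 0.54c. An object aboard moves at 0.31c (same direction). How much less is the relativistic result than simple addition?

Classical: u' + v = 0.31 + 0.54 = 0.85c
Relativistic: u = (0.31 + 0.54)/(1 + 0.1674) = 0.85/1.1674 = 0.7281c
Difference: 0.85 - 0.7281 = 0.1219c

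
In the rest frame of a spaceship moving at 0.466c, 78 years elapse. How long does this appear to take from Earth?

Proper time Δt₀ = 78 years
γ = 1/√(1 - 0.466²) = 1.1302
Δt = γΔt₀ = 1.1302 × 78 = 88.16 years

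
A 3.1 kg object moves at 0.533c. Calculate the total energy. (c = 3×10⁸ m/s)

γ = 1/√(1 - 0.533²) = 1.18187
mc² = 3.1 × (3×10⁸)² = 2.790×10¹⁷ J
E = γmc² = 1.18187 × 2.790×10¹⁷ = 3.297×10¹⁷ J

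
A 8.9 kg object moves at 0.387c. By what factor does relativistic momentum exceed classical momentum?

p_rel = γmv, p_class = mv
Ratio = γ = 1/√(1 - 0.387²) = 1.085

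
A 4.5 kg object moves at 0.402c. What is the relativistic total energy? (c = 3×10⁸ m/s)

γ = 1/√(1 - 0.402²) = 1.092
mc² = 4.5 × (3×10⁸)² = 4.050×10¹⁷ J
E = γmc² = 1.092 × 4.050×10¹⁷ = 4.423×10¹⁷ J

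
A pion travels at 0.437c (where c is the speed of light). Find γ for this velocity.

v/c = 0.437, so (v/c)² = 0.190969
1 - (v/c)² = 0.809031
γ = 1/√(0.809031) = 1.112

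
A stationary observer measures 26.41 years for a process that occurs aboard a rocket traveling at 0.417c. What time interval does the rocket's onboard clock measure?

Dilated time Δt = 26.41 years
γ = 1/√(1 - 0.417²) = 1.1002
Δt₀ = Δt/γ = 26.41/1.1002 = 24.00 years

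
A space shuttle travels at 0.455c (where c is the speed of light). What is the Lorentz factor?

v/c = 0.455, so (v/c)² = 0.207025
1 - (v/c)² = 0.792975
γ = 1/√(0.792975) = 1.123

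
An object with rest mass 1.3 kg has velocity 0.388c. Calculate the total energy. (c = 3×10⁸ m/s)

γ = 1/√(1 - 0.388²) = 1.085
mc² = 1.3 × (3×10⁸)² = 1.170×10¹⁷ J
E = γmc² = 1.085 × 1.170×10¹⁷ = 1.269×10¹⁷ J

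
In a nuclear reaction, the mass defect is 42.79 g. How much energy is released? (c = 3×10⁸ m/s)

Convert mass defect: Δm = 42.79 g = 0.04279 kg
E = Δm·c² = 0.04279 × (3×10⁸)²
= 0.04279 × 9×10¹⁶ = 3.851×10¹⁵ J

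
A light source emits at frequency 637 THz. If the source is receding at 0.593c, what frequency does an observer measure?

β = v/c = 0.593
(1-β)/(1+β) = 0.407/1.593 = 0.2555
Doppler factor = √(0.2555) = 0.5055
f_obs = 637 × 0.5055 = 322.0 THz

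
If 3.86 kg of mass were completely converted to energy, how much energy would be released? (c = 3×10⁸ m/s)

Using E = mc²:
c² = (3×10⁸)² = 9×10¹⁶ m²/s²
E = 3.86 × 9×10¹⁶ = 3.474×10¹⁷ J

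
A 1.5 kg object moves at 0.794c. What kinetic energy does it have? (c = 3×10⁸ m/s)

γ = 1/√(1 - 0.794²) = 1.64496
γ - 1 = 0.64496
KE = (γ-1)mc² = 0.64496 × 1.5 × (3×10⁸)² = 8.707×10¹⁶ J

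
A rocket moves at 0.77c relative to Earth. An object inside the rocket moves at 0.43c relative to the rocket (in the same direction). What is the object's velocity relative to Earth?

u = (u' + v)/(1 + u'v/c²)
Numerator: 0.43 + 0.77 = 1.2
Denominator: 1 + 0.3311 = 1.3311
u = 1.2/1.3311 = 0.9015c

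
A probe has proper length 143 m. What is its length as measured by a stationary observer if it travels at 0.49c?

Proper length L₀ = 143 m
γ = 1/√(1 - 0.49²) = 1.147
L = L₀/γ = 143/1.147 = 124.7 m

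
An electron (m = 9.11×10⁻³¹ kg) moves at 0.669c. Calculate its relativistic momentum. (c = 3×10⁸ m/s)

γ = 1/√(1 - 0.669²) = 1.3454
v = 0.669 × 3×10⁸ = 2.007×10⁸ m/s
p = γmv = 1.3454 × 9.11×10⁻³¹ × 2.007×10⁸ = 2.460×10⁻²² kg·m/s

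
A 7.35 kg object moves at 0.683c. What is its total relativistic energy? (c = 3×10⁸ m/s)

γ = 1/√(1 - 0.683²) = 1.369
mc² = 7.35 × (3×10⁸)² = 6.615×10¹⁷ J
E = γmc² = 1.369 × 6.615×10¹⁷ = 9.056×10¹⁷ J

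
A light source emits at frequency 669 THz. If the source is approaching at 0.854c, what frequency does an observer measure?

β = v/c = 0.854
(1+β)/(1-β) = 1.854/0.146 = 12.70
Doppler factor = √(12.70) = 3.564
f_obs = 669 × 3.564 = 2384 THz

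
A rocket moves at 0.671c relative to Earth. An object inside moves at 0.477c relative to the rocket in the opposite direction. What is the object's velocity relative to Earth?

Object's velocity in rocket frame is u' = -0.477c
u = (u' + v)/(1 + u'v/c²) = (v - 0.477)/(1 - 0.477·v/c²)
Numerator: 0.671 - 0.477 = 0.194
Denominator: 1 - 0.320067 = 0.679933
u = 0.194/0.679933 = 0.2853c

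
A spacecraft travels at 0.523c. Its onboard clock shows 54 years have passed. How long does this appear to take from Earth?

Proper time Δt₀ = 54 years
γ = 1/√(1 - 0.523²) = 1.1733
Δt = γΔt₀ = 1.1733 × 54 = 63.36 years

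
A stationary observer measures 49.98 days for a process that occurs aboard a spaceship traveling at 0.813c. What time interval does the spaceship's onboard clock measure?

Dilated time Δt = 49.98 days
γ = 1/√(1 - 0.813²) = 1.7174
Δt₀ = Δt/γ = 49.98/1.7174 = 29.10 days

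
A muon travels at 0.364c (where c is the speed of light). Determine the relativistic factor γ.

v/c = 0.364, so (v/c)² = 0.132496
1 - (v/c)² = 0.867504
γ = 1/√(0.867504) = 1.074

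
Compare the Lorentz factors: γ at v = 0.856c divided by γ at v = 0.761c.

γ₁ = 1/√(1 - 0.856²) = 1.934
γ₂ = 1/√(1 - 0.761²) = 1.541
γ₁/γ₂ = 1.934/1.541 = 1.255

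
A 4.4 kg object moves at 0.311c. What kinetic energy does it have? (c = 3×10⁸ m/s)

γ = 1/√(1 - 0.311²) = 1.05218
γ - 1 = 0.05218
KE = (γ-1)mc² = 0.05218 × 4.4 × (3×10⁸)² = 2.066×10¹⁶ J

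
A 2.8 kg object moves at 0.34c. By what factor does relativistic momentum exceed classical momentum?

p_rel = γmv, p_class = mv
Ratio = γ = 1/√(1 - 0.34²) = 1.063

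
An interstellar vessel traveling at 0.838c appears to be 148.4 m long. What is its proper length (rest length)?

Contracted length L = 148.4 m
γ = 1/√(1 - 0.838²) = 1.833
L₀ = γL = 1.833 × 148.4 = 272.0 m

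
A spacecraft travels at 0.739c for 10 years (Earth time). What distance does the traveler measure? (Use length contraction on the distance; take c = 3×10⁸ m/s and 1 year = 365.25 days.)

Earth distance: d = v × t = 0.739c × 10 yr = 6.99632×10¹⁶ m
γ = 1.48433
d' = d/γ = 6.99632×10¹⁶/1.48433 = 4.713×10¹⁶ m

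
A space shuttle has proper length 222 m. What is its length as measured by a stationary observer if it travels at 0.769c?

Proper length L₀ = 222 m
γ = 1/√(1 - 0.769²) = 1.564
L = L₀/γ = 222/1.564 = 141.9 m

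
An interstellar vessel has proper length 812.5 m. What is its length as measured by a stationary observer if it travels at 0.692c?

Proper length L₀ = 812.5 m
γ = 1/√(1 - 0.692²) = 1.38524
L = L₀/γ = 812.5/1.38524 = 586.5 m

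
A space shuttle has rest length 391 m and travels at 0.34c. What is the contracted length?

Proper length L₀ = 391 m
γ = 1/√(1 - 0.34²) = 1.0633
L = L₀/γ = 391/1.0633 = 367.7 m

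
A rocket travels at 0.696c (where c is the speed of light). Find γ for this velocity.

v/c = 0.696, so (v/c)² = 0.484416
1 - (v/c)² = 0.515584
γ = 1/√(0.515584) = 1.393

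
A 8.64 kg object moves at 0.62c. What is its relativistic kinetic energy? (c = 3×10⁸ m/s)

γ = 1/√(1 - 0.62²) = 1.2745
γ - 1 = 0.2745
KE = (γ-1)mc² = 0.2745 × 8.64 × (3×10⁸)² = 2.135×10¹⁷ J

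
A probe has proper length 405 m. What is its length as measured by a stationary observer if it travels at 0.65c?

Proper length L₀ = 405 m
γ = 1/√(1 - 0.65²) = 1.316
L = L₀/γ = 405/1.316 = 307.8 m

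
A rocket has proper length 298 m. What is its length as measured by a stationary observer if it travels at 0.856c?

Proper length L₀ = 298 m
γ = 1/√(1 - 0.856²) = 1.934
L = L₀/γ = 298/1.934 = 154.1 m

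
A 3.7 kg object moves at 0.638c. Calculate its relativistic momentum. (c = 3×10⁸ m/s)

γ = 1/√(1 - 0.638²) = 1.29864
v = 0.638 × 3×10⁸ = 1.914×10⁸ m/s
p = γmv = 1.29864 × 3.7 × 1.914×10⁸ = 9.197×10⁸ kg·m/s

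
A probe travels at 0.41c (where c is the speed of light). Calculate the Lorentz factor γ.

v/c = 0.41, so (v/c)² = 0.1681
1 - (v/c)² = 0.8319
γ = 1/√(0.8319) = 1.096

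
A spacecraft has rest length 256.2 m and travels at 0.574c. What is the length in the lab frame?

Proper length L₀ = 256.2 m
γ = 1/√(1 - 0.574²) = 1.221
L = L₀/γ = 256.2/1.221 = 209.8 m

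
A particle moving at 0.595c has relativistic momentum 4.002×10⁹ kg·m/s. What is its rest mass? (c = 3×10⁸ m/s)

γ = 1/√(1 - 0.595²) = 1.244
v = 0.595 × 3×10⁸ = 1.785×10⁸ m/s
m = p/(γv) = 4.002×10⁹/(1.244 × 1.785×10⁸) = 18.02 kg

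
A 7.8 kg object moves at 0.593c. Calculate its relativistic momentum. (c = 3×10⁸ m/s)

γ = 1/√(1 - 0.593²) = 1.242
v = 0.593 × 3×10⁸ = 1.779×10⁸ m/s
p = γmv = 1.242 × 7.8 × 1.779×10⁸ = 1.723×10⁹ kg·m/s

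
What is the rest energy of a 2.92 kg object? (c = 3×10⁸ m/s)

c² = (3×10⁸)² = 9.000×10¹⁶ m²/s²
E₀ = mc² = 2.92 × 9.000×10¹⁶ = 2.628×10¹⁷ J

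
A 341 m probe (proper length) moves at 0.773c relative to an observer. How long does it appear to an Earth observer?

Proper length L₀ = 341 m
γ = 1/√(1 - 0.773²) = 1.5763
L = L₀/γ = 341/1.5763 = 216.3 m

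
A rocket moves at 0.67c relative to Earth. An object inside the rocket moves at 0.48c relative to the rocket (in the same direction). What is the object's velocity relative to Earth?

u = (u' + v)/(1 + u'v/c²)
Numerator: 0.48 + 0.67 = 1.15
Denominator: 1 + 0.3216 = 1.3216
u = 1.15/1.3216 = 0.8702c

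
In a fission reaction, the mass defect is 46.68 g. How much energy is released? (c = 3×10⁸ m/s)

Convert mass defect: Δm = 46.68 g = 0.04668 kg
E = Δm·c² = 0.04668 × (3×10⁸)²
= 0.04668 × 9×10¹⁶ = 4.201×10¹⁵ J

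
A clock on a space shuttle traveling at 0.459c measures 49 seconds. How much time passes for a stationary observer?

Proper time Δt₀ = 49 seconds
γ = 1/√(1 - 0.459²) = 1.1256
Δt = γΔt₀ = 1.1256 × 49 = 55.15 seconds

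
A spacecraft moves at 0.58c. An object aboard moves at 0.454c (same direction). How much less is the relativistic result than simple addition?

Classical: u' + v = 0.454 + 0.58 = 1.034c
Relativistic: u = (0.454 + 0.58)/(1 + 0.26332) = 1.034/1.26332 = 0.8185c
Difference: 1.034 - 0.8185 = 0.2155c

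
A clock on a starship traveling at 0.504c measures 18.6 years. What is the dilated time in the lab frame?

Proper time Δt₀ = 18.6 years
γ = 1/√(1 - 0.504²) = 1.158
Δt = γΔt₀ = 1.158 × 18.6 = 21.54 years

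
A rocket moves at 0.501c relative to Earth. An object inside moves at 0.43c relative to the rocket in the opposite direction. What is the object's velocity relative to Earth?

Object's velocity in rocket frame is u' = -0.43c
u = (u' + v)/(1 + u'v/c²) = (v - 0.43)/(1 - 0.43·v/c²)
Numerator: 0.501 - 0.43 = 0.071
Denominator: 1 - 0.21543 = 0.78457
u = 0.071/0.78457 = 0.09050c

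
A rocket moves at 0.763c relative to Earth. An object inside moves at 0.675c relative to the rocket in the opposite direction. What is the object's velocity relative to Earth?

Object's velocity in rocket frame is u' = -0.675c
u = (u' + v)/(1 + u'v/c²) = (v - 0.675)/(1 - 0.675·v/c²)
Numerator: 0.763 - 0.675 = 0.088
Denominator: 1 - 0.515025 = 0.484975
u = 0.088/0.484975 = 0.1815c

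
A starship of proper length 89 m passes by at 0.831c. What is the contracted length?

Proper length L₀ = 89 m
γ = 1/√(1 - 0.831²) = 1.7977
L = L₀/γ = 89/1.7977 = 49.51 m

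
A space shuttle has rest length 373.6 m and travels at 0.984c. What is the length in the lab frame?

Proper length L₀ = 373.6 m
γ = 1/√(1 - 0.984²) = 5.613
L = L₀/γ = 373.6/5.613 = 66.56 m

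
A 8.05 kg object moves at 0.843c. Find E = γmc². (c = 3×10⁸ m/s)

γ = 1/√(1 - 0.843²) = 1.859
mc² = 8.05 × (3×10⁸)² = 7.245×10¹⁷ J
E = γmc² = 1.859 × 7.245×10¹⁷ = 1.347×10¹⁸ J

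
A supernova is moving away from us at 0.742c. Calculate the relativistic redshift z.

β = 0.742
(1+β)/(1-β) = 1.742/0.258 = 6.752
√(6.752) = 2.598
z = 2.598 - 1 = 1.598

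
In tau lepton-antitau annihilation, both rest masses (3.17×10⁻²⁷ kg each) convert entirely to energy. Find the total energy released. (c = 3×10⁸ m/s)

Both particles have the same rest mass, so total mass = 2m
E = 2m·c² = 2 × 3.17×10⁻²⁷ × (3×10⁸)²
= 2 × 3.17×10⁻²⁷ × 9×10¹⁶
= 5.706×10⁻¹⁰ J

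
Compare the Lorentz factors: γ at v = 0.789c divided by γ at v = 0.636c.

γ₁ = 1/√(1 - 0.789²) = 1.628
γ₂ = 1/√(1 - 0.636²) = 1.296
γ₁/γ₂ = 1.628/1.296 = 1.256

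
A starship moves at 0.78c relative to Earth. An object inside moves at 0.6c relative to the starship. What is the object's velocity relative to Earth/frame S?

u = (u' + v)/(1 + u'v/c²)
Numerator: 0.6 + 0.78 = 1.38
Denominator: 1 + 0.468 = 1.468
u = 1.38/1.468 = 0.9401c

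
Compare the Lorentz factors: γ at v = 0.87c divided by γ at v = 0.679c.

γ₁ = 1/√(1 - 0.87²) = 2.028
γ₂ = 1/√(1 - 0.679²) = 1.362
γ₁/γ₂ = 2.028/1.362 = 1.489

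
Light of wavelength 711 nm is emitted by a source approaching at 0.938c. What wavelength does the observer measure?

β = 0.938
Wavelength Doppler factor = √(0.062/1.938) = √(0.03199) = 0.1789
λ_obs = 711 × 0.1789 = 127.2 nm (blueshift)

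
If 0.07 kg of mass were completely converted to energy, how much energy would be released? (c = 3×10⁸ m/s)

Using E = mc²:
c² = (3×10⁸)² = 9×10¹⁶ m²/s²
E = 0.07 × 9×10¹⁶ = 6.300×10¹⁵ J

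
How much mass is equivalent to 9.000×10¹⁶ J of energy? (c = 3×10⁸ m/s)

From E = mc², we get m = E/c²
c² = (3×10⁸)² = 9×10¹⁶ m²/s²
m = 9.000×10¹⁶ / 9×10¹⁶ = 1.000 kg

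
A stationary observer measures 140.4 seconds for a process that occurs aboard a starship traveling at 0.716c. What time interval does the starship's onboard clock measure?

Dilated time Δt = 140.4 seconds
γ = 1/√(1 - 0.716²) = 1.4325
Δt₀ = Δt/γ = 140.4/1.4325 = 98.01 seconds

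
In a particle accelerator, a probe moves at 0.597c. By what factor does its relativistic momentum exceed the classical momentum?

p_rel = γmv, p_class = mv
Ratio = γ = 1/√(1 - 0.597²)
= 1/√(0.643591) = 1.247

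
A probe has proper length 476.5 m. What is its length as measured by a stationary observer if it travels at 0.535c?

Proper length L₀ = 476.5 m
γ = 1/√(1 - 0.535²) = 1.1836
L = L₀/γ = 476.5/1.1836 = 402.6 m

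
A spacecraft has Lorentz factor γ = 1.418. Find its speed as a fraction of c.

From γ = 1/√(1 - v²/c²):
1/γ² = 1/1.418² = 0.4973
v²/c² = 1 - 0.4973 = 0.5027
v/c = √(0.5027) = 0.7090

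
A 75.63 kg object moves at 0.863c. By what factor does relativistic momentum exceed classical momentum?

p_rel = γmv, p_class = mv
Ratio = γ = 1/√(1 - 0.863²) = 1.979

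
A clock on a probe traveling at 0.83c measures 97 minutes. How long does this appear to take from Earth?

Proper time Δt₀ = 97 minutes
γ = 1/√(1 - 0.83²) = 1.793
Δt = γΔt₀ = 1.793 × 97 = 173.9 minutes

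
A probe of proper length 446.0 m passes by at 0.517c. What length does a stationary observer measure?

Proper length L₀ = 446.0 m
γ = 1/√(1 - 0.517²) = 1.168
L = L₀/γ = 446.0/1.168 = 381.8 m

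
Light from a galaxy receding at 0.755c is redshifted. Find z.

β = 0.755
(1+β)/(1-β) = 1.755/0.245 = 7.163
√(7.163) = 2.676
z = 2.676 - 1 = 1.676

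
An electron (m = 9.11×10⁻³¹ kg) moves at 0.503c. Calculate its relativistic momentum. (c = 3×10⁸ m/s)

γ = 1/√(1 - 0.503²) = 1.157
v = 0.503 × 3×10⁸ = 1.509×10⁸ m/s
p = γmv = 1.157 × 9.11×10⁻³¹ × 1.509×10⁸ = 1.591×10⁻²² kg·m/s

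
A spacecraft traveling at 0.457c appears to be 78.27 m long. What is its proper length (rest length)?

Contracted length L = 78.27 m
γ = 1/√(1 - 0.457²) = 1.1243
L₀ = γL = 1.1243 × 78.27 = 88.00 m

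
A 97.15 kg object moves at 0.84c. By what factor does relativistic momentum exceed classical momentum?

p_rel = γmv, p_class = mv
Ratio = γ = 1/√(1 - 0.84²) = 1.843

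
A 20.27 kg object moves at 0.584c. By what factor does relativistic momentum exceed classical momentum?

p_rel = γmv, p_class = mv
Ratio = γ = 1/√(1 - 0.584²) = 1.232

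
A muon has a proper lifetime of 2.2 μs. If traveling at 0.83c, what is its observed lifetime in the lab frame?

Proper lifetime τ₀ = 2.2 μs
γ = 1/√(1 - 0.83²) = 1.7929
τ = γτ₀ = 1.7929 × 2.2 μs = 3.944 μs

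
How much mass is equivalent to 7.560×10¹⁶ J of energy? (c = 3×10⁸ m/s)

From E = mc², we get m = E/c²
c² = (3×10⁸)² = 9×10¹⁶ m²/s²
m = 7.560×10¹⁶ / 9×10¹⁶ = 0.8400 kg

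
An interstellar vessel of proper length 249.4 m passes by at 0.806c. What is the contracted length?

Proper length L₀ = 249.4 m
γ = 1/√(1 - 0.806²) = 1.6894
L = L₀/γ = 249.4/1.6894 = 147.6 m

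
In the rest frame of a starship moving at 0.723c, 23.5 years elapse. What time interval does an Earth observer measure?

Proper time Δt₀ = 23.5 years
γ = 1/√(1 - 0.723²) = 1.4475
Δt = γΔt₀ = 1.4475 × 23.5 = 34.02 years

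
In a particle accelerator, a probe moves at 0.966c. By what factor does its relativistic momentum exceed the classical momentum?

p_rel = γmv, p_class = mv
Ratio = γ = 1/√(1 - 0.966²)
= 1/√(0.066844) = 3.868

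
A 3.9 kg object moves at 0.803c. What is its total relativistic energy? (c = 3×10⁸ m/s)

γ = 1/√(1 - 0.803²) = 1.6779
mc² = 3.9 × (3×10⁸)² = 3.510×10¹⁷ J
E = γmc² = 1.6779 × 3.510×10¹⁷ = 5.889×10¹⁷ J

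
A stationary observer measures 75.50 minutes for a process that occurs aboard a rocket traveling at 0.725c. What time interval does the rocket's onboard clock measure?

Dilated time Δt = 75.50 minutes
γ = 1/√(1 - 0.725²) = 1.452
Δt₀ = Δt/γ = 75.50/1.452 = 52.00 minutes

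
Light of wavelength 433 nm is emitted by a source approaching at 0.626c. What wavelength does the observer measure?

β = 0.626
Wavelength Doppler factor = √(0.374/1.626) = √(0.2300) = 0.4796
λ_obs = 433 × 0.4796 = 207.7 nm (blueshift)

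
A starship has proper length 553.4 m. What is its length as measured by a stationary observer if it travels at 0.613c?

Proper length L₀ = 553.4 m
γ = 1/√(1 - 0.613²) = 1.2657
L = L₀/γ = 553.4/1.2657 = 437.2 m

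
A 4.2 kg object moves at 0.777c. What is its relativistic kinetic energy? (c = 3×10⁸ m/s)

γ = 1/√(1 - 0.777²) = 1.5886
γ - 1 = 0.5886
KE = (γ-1)mc² = 0.5886 × 4.2 × (3×10⁸)² = 2.225×10¹⁷ J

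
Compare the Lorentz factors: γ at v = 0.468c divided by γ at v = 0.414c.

γ₁ = 1/√(1 - 0.468²) = 1.132
γ₂ = 1/√(1 - 0.414²) = 1.099
γ₁/γ₂ = 1.132/1.099 = 1.030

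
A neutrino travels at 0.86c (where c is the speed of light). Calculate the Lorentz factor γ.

v/c = 0.86, so (v/c)² = 0.7396
1 - (v/c)² = 0.2604
γ = 1/√(0.2604) = 1.960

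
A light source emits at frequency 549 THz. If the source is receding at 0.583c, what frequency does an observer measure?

β = v/c = 0.583
(1-β)/(1+β) = 0.417/1.583 = 0.263424
Doppler factor = √(0.263424) = 0.51325
f_obs = 549 × 0.51325 = 281.8 THz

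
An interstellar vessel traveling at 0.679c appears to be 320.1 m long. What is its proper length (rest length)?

Contracted length L = 320.1 m
γ = 1/√(1 - 0.679²) = 1.362
L₀ = γL = 1.362 × 320.1 = 436.0 m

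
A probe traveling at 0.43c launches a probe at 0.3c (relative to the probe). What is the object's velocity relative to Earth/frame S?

u = (u' + v)/(1 + u'v/c²)
Numerator: 0.3 + 0.43 = 0.73
Denominator: 1 + 0.129 = 1.129
u = 0.73/1.129 = 0.6466c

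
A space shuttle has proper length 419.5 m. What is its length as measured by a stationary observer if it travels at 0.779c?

Proper length L₀ = 419.5 m
γ = 1/√(1 - 0.779²) = 1.595
L = L₀/γ = 419.5/1.595 = 263.0 m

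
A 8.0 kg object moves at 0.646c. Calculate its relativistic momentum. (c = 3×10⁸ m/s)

γ = 1/√(1 - 0.646²) = 1.310
v = 0.646 × 3×10⁸ = 1.938×10⁸ m/s
p = γmv = 1.310 × 8.0 × 1.938×10⁸ = 2.031×10⁹ kg·m/s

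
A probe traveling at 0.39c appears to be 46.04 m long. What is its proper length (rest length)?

Contracted length L = 46.04 m
γ = 1/√(1 - 0.39²) = 1.086
L₀ = γL = 1.086 × 46.04 = 50.00 m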